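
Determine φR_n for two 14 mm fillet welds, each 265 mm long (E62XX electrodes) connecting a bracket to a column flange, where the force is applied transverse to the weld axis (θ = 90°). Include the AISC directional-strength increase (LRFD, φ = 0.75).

φR_n ≈ 2200 kN

E62XX → F_EXX = 620 MPa.
t_e = 0.707 × 14 = 9.898 mm; A_we = 9.898 × 530 = 5246 mm².
Directional factor: 1.0 + 0.5 sin^1.5(90°) = 1.5.
F_nw = 0.6 × 620 × 1.5 = 558 MPa.
φR_n = 0.75 × 558 × 5246 × 10⁻³ = 2195 kN.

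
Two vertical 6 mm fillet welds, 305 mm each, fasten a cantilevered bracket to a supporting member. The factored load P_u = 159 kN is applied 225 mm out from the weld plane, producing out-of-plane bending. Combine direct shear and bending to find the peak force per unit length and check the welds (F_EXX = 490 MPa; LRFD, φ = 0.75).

L_w = 2 × 305 = 610 mm; section modulus (unit throat) S = 2 × L²/6 = 31010 mm².
Direct shear f_v = P/L_w = 159×10³/610 = 260.7 N/mm.
Moment M = P × e = 159×10³ × 225 = 35775000 N·mm; bending f_b = M/S = 1154 N/mm.
f_max = √(f_v² + f_b²) = √(260.7² + 1154²) = 1183 N/mm.
φr_n = 0.75 × 0.6 × 490 × (0.707 × 6) = 935.4 N/mm → NOT adequate.

f_max ≈ 1180 N/mm; NOT adequate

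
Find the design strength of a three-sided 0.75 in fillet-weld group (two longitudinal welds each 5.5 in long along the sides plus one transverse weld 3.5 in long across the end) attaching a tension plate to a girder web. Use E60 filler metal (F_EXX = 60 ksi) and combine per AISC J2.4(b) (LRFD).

φR_n ≈ 209 kip

t_e = 0.707 × 0.75 = 0.5302 in.
R_nwl = 0.6 × 60 × 0.5302 × 11 = 210 kip (longitudinal, 2 welds).
R_nwt = 0.6 × 60 × 0.5302 × 3.5 = 66.81 kip (transverse, base value).
(i) R_nwl + R_nwt = 276.8 kip; (ii) 0.85 R_nwl + 1.5 R_nwt = 278.7 kip.
R_n = max = 278.7 kip [governs: (ii)]; φR_n = 209 kip.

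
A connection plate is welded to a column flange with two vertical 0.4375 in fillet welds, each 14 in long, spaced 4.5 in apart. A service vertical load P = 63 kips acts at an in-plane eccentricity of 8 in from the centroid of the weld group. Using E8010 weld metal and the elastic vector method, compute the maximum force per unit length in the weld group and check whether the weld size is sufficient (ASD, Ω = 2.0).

f_max ≈ 7.2 kip/in; adequate

E80XX → F_EXX = 80 ksi.
Total weld length L_w = 28 in. Treat welds as unit-width lines.
Polar moment about centroid: J = 2[d³/12 + d(b/2)²] = 2[14³/12 + 14×2.25²] = 599.1 in³.
Direct shear f_v = P/L_w = 63 / 28 = 2.25 kip/in (vertical).
Torsion M = P·e = 63 × 8 = 504 kip·in.
Critical point at (x, y) = (2.25, 7) from centroid. f_tx = M·y/J = 5.889 kip/in; f_ty = M·x/J = 1.893 kip/in.
Resultant f_max = √[f_tx² + (f_v + f_ty)²] = √[5.889² + (2.25 + 1.893)²] = 7.2 kip/in.
Capacity per unit length: r_n/Ω = (1/2.0) × 0.6 × 80 × (0.707 × 0.4375) = 7.423 kip/in.
7.2 ≤ 7.423 → adequate.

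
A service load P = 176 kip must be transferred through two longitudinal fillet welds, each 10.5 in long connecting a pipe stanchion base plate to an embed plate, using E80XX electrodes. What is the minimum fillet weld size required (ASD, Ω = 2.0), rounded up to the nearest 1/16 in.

w = 1/2 in

E80XX → F_EXX = 80 ksi.
Total weld length L = 21 in.
Required throat t_e = P × Ω / (0.6 F_EXX × L) = 176 × 2.0 / (0.6 × 80 × 21) = 0.3492 in.
Required leg w = t_e / 0.707 = 0.4939 in → use 1/2 in.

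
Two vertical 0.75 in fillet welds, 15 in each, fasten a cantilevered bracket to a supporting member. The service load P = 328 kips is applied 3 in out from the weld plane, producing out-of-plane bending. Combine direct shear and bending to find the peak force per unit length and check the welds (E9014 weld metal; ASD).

f_max ≈ 17.1 kip/in; NOT adequate

E90XX → F_EXX = 90 ksi.
L_w = 2 × 15 = 30 in; section modulus (unit throat) S = 2 × L²/6 = 75 in².
Direct shear f_v = P/L_w = 328/30 = 10.93 kip/in.
Moment M = P × e = 328 × 3 = 984 kip·in; bending f_b = M/S = 13.12 kip/in.
f_max = √(f_v² + f_b²) = √(10.93² + 13.12²) = 17.08 kip/in.
r_n/Ω = (1/2.0) × 0.6 × 90 × (0.707 × 0.75) = 14.32 kip/in → NOT adequate.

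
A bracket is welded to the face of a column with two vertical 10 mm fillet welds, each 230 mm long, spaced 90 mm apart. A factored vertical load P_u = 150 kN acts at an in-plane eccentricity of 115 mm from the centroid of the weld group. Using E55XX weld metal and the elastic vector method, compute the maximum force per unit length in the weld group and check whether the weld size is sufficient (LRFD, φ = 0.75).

f_max ≈ 892 N/mm; adequate

E55XX → F_EXX = 550 MPa.
Total weld length L_w = 460 mm. Treat welds as unit-width lines.
Polar moment about centroid: J = 2[d³/12 + d(b/2)²] = 2[230³/12 + 230×45²] = 2959000 mm³.
Direct shear f_v = P/L_w = 150×10³ / 460 = 326.1 N/mm (vertical).
Torsion M = P·e = 150×10³ × 115 = 17250000 N·mm.
Critical point at (x, y) = (45, 115) from centroid. f_tx = M·y/J = 670.3 N/mm; f_ty = M·x/J = 262.3 N/mm.
Resultant f_max = √[f_tx² + (f_v + f_ty)²] = √[670.3² + (326.1 + 262.3)²] = 891.9 N/mm.
Capacity per unit length: φr_n = 0.75 × 0.6 × 550 × (0.707 × 10) = 1750 N/mm.
891.9 ≤ 1750 → adequate.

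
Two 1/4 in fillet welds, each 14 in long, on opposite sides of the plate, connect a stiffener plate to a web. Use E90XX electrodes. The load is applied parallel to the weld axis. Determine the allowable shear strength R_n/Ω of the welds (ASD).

R_n/Ω ≈ 134 kips

E90XX → F_EXX = 90 ksi.
Effective throat t_e = 0.707 × 0.25 = 0.1767 in.
Total length L = 28 in; A_we = 0.1767 × 28 = 4.949 in².
F_nw = 0.6 F_EXX = 0.6 × 90 = 54 ksi.
R_n = 54 × 4.949 = 267.2 kips; R_n/Ω = 267.2/2.0 = 133.6 kips.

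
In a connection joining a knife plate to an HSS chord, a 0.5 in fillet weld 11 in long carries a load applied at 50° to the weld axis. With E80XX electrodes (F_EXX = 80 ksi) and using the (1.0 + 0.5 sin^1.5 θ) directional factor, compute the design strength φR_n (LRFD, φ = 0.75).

φR_n ≈ 187 kips

t_e = 0.707 × 0.5 = 0.3535 in; A_we = 0.3535 × 11 = 3.888 in².
Directional factor: 1.0 + 0.5 sin^1.5(50°) = 1.335.
F_nw = 0.6 × 80 × 1.335 = 64.09 ksi.
φR_n = 0.75 × 64.09 × 3.888 = 186.9 kips.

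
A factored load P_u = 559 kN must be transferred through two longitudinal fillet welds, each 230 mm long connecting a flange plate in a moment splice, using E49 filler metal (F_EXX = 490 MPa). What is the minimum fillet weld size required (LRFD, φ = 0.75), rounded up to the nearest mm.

w = 8 mm

Total weld length L = 460 mm.
Required throat t_e = P_u / (φ × 0.6 F_EXX × L) = 559 / (0.75 × 0.6 × 490 × 460 × 10⁻³) = 5.511 mm.
Required leg w = t_e / 0.707 = 7.795 mm → use 8 mm.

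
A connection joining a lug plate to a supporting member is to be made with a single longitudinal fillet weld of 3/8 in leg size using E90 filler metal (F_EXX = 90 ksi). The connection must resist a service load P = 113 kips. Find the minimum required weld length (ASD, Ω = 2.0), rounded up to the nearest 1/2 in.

Throat t_e = 0.707 × 0.375 = 0.2651 in.
r_n/Ω = (0.6 × 90 × 0.2651) / 2.0 = 7.158 kip/in.
L_req = P / (r_n/Ω) = 113 / 7.158 = 15.79 in total.
Round up → use L = 16 in.

L = 16 in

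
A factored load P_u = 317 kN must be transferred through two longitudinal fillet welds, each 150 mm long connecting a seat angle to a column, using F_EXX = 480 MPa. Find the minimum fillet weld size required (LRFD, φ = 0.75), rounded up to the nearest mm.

Total weld length L = 300 mm.
Required throat t_e = P_u / (φ × 0.6 F_EXX × L) = 317 / (0.75 × 0.6 × 480 × 300 × 10⁻³) = 4.892 mm.
Required leg w = t_e / 0.707 = 6.919 mm → use 7 mm.

w = 7 mm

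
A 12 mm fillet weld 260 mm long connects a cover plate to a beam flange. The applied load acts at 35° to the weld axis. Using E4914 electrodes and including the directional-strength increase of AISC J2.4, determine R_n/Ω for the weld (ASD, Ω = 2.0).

R_n/Ω ≈ 395 kN

E49XX → F_EXX = 490 MPa.
t_e = 0.707 × 12 = 8.484 mm; A_we = 8.484 × 260 = 2206 mm².
Directional factor: 1.0 + 0.5 sin^1.5(35°) = 1.217.
F_nw = 0.6 × 490 × 1.217 = 357.9 MPa.
R_n/Ω = (357.9 × 2206) / 2.0 × 10⁻³ = 394.7 kN.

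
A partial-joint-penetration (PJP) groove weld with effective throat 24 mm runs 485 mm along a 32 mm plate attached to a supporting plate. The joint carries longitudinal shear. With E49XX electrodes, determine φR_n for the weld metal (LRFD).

E49XX → F_EXX = 490 MPa.
Effective throat (given) t_e = 24 mm.
A_we = 24 × 485 = 11640 mm².
F_nw = 0.6 F_EXX = 294 MPa.
φR_n = 0.75 × 294 × 11640 × 10⁻³ = 2567 kN.

φR_n ≈ 2570 kN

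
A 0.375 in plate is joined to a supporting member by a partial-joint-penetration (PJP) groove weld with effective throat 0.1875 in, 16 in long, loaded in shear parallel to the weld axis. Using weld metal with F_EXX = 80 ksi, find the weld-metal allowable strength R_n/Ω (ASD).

R_n/Ω ≈ 72 kips

Effective throat (given) t_e = 0.1875 in.
A_we = 0.1875 × 16 = 3 in².
F_nw = 0.6 F_EXX = 48 ksi.
R_n/Ω = (48 × 3) / 2.0 = 72 kips.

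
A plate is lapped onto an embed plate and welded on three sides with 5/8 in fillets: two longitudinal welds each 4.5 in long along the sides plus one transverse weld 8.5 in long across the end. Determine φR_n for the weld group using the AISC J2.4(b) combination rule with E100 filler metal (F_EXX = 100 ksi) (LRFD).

φR_n ≈ 406 kips

t_e = 0.707 × 0.625 = 0.4419 in.
R_nwl = 0.6 × 100 × 0.4419 × 9 = 238.6 kips (longitudinal, 2 welds).
R_nwt = 0.6 × 100 × 0.4419 × 8.5 = 225.4 kips (transverse, base value).
(i) R_nwl + R_nwt = 464 kips; (ii) 0.85 R_nwl + 1.5 R_nwt = 540.9 kips.
R_n = max = 540.9 kips [governs: (ii)]; φR_n = 405.6 kips.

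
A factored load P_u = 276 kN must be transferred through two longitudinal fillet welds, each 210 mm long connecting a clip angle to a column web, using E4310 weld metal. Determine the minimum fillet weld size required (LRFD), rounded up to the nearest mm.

E43XX → F_EXX = 430 MPa.
Total weld length L = 420 mm.
Required throat t_e = P_u / (φ × 0.6 F_EXX × L) = 276 / (0.75 × 0.6 × 430 × 420 × 10⁻³) = 3.396 mm.
Required leg w = t_e / 0.707 = 4.804 mm → use 5 mm.

w = 5 mm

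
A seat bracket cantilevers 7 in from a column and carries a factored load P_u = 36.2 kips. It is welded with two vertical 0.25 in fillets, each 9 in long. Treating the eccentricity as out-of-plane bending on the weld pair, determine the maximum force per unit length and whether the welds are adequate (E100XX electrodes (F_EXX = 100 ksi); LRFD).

f_max ≈ 9.6 kip/in; NOT adequate

L_w = 2 × 9 = 18 in; section modulus (unit throat) S = 2 × L²/6 = 27 in².
Direct shear f_v = P/L_w = 36.2/18 = 2.011 kip/in.
Moment M = P × e = 36.2 × 7 = 253.4 kip·in; bending f_b = M/S = 9.385 kip/in.
f_max = √(f_v² + f_b²) = √(2.011² + 9.385²) = 9.598 kip/in.
φr_n = 0.75 × 0.6 × 100 × (0.707 × 0.25) = 7.954 kip/in → NOT adequate.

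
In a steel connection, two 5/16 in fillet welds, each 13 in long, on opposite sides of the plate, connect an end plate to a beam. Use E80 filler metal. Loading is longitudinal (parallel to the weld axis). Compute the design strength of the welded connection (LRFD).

φR_n ≈ 207 kip

E80XX → F_EXX = 80 ksi.
Effective throat t_e = 0.707 × 0.3125 = 0.2209 in.
Total length L = 26 in; A_we = 0.2209 × 26 = 5.744 in².
F_nw = 0.6 F_EXX = 0.6 × 80 = 48 ksi.
φR_n = 0.75 × 48 × 5.744 = 206.8 kip.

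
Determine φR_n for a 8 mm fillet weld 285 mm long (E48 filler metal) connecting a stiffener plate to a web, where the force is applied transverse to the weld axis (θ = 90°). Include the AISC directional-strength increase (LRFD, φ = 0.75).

E48XX → F_EXX = 480 MPa.
t_e = 0.707 × 8 = 5.656 mm; A_we = 5.656 × 285 = 1612 mm².
Directional factor: 1.0 + 0.5 sin^1.5(90°) = 1.5.
F_nw = 0.6 × 480 × 1.5 = 432 MPa.
φR_n = 0.75 × 432 × 1612 × 10⁻³ = 522.3 kN.

φR_n ≈ 522 kN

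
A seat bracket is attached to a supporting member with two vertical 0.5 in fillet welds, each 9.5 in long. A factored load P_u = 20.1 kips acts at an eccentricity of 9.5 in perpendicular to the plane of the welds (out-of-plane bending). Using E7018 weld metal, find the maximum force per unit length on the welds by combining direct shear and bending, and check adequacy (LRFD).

E70XX → F_EXX = 70 ksi.
L_w = 2 × 9.5 = 19 in; section modulus (unit throat) S = 2 × L²/6 = 30.08 in².
Direct shear f_v = P/L_w = 20.1/19 = 1.058 kip/in.
Moment M = P × e = 20.1 × 9.5 = 190.95 kip·in; bending f_b = M/S = 6.347 kip/in.
f_max = √(f_v² + f_b²) = √(1.058² + 6.347²) = 6.435 kip/in.
φr_n = 0.75 × 0.6 × 70 × (0.707 × 0.5) = 11.14 kip/in → adequate.

f_max ≈ 6.43 kip/in; adequate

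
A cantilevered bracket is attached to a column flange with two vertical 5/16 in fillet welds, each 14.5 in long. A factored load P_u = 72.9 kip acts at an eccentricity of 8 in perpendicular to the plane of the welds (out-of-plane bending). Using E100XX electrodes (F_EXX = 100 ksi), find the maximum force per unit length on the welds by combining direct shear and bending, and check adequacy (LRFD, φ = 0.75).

L_w = 2 × 14.5 = 29 in; section modulus (unit throat) S = 2 × L²/6 = 70.08 in².
Direct shear f_v = P/L_w = 72.9/29 = 2.514 kip/in.
Moment M = P × e = 72.9 × 8 = 583.2 kip·in; bending f_b = M/S = 8.322 kip/in.
f_max = √(f_v² + f_b²) = √(2.514² + 8.322²) = 8.693 kip/in.
φr_n = 0.75 × 0.6 × 100 × (0.707 × 0.3125) = 9.942 kip/in → adequate.

f_max ≈ 8.69 kip/in; adequate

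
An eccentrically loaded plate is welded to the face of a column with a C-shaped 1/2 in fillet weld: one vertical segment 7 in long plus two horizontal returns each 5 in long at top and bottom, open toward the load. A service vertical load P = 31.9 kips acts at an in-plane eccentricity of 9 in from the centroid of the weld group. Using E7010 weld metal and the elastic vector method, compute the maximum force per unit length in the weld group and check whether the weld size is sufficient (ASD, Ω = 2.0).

E70XX → F_EXX = 70 ksi.
Total weld length L_w = 17 in. Treat welds as unit-width lines.
Centroid: x̄ = 2×5×2.5 / 17 = 1.471 in from the vertical weld.
Polar moment about centroid: J = I_x + I_y = [7³/12 + 2×5×3.5²] + [7×1.471² + 2(5³/12 + 5×1.029²)] = 197.7 in³.
Direct shear f_v = P/L_w = 31.9 / 17 = 1.876 kip/in (vertical).
Torsion M = P·e = 31.9 × 9 = 287.1 kip·in.
Critical point at (x, y) = (3.529, 3.5) from centroid. f_tx = M·y/J = 5.084 kip/in; f_ty = M·x/J = 5.127 kip/in.
Resultant f_max = √[f_tx² + (f_v + f_ty)²] = √[5.084² + (1.876 + 5.127)²] = 8.654 kip/in.
Capacity per unit length: r_n/Ω = (1/2.0) × 0.6 × 70 × (0.707 × 0.5) = 7.423 kip/in.
8.654 > 7.423 → NOT adequate.

f_max ≈ 8.65 kip/in; NOT adequate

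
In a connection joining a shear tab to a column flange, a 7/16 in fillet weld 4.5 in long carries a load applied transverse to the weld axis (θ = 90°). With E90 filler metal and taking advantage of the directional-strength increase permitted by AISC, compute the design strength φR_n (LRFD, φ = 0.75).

E90XX → F_EXX = 90 ksi.
t_e = 0.707 × 0.4375 = 0.3093 in; A_we = 0.3093 × 4.5 = 1.392 in².
Directional factor: 1.0 + 0.5 sin^1.5(90°) = 1.5.
F_nw = 0.6 × 90 × 1.5 = 81 ksi.
φR_n = 0.75 × 81 × 1.392 = 84.56 kip.

φR_n ≈ 84.6 kip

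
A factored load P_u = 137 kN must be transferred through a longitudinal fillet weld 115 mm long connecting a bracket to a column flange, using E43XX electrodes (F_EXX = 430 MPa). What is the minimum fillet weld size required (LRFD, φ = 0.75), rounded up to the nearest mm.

w = 9 mm

Total weld length L = 115 mm.
Required throat t_e = P_u / (φ × 0.6 F_EXX × L) = 137 / (0.75 × 0.6 × 430 × 115 × 10⁻³) = 6.157 mm.
Required leg w = t_e / 0.707 = 8.708 mm → use 9 mm.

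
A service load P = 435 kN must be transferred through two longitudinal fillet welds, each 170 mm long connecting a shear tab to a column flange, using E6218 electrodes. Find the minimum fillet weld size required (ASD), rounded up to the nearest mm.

E62XX → F_EXX = 620 MPa.
Total weld length L = 340 mm.
Required throat t_e = P × Ω / (0.6 F_EXX × L) = 435 × 2.0 / (0.6 × 620 × 340 × 10⁻³) = 6.879 mm.
Required leg w = t_e / 0.707 = 9.729 mm → use 10 mm.

w = 10 mm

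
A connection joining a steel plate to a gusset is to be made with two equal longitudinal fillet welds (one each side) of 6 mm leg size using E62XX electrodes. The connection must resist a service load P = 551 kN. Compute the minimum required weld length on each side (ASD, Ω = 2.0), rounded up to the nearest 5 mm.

L = 350 mm on each side

E62XX → F_EXX = 620 MPa.
Throat t_e = 0.707 × 6 = 4.242 mm.
r_n/Ω = (0.6 × 620 × 4.242) / 2.0 = 789 N/mm = 0.789 kN/mm.
L_req = P / (r_n/Ω) = 551 / 0.789 = 698.3 mm total.
Per side: 698.3 / 2 = 349.2 mm.
Round up → use L = 350 mm on each side.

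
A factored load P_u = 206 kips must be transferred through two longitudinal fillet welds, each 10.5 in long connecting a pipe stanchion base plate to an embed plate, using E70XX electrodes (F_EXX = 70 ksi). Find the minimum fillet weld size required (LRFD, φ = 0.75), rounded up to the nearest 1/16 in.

w = 1/2 in

Total weld length L = 21 in.
Required throat t_e = P_u / (φ × 0.6 F_EXX × L) = 206 / (0.75 × 0.6 × 70 × 21) = 0.3114 in.
Required leg w = t_e / 0.707 = 0.4405 in → use 1/2 in.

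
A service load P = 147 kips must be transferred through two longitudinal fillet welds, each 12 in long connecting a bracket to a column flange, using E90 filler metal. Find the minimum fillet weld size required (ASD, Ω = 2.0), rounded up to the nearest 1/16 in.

w = 3/8 in

E90XX → F_EXX = 90 ksi.
Total weld length L = 24 in.
Required throat t_e = P × Ω / (0.6 F_EXX × L) = 147 × 2.0 / (0.6 × 90 × 24) = 0.2269 in.
Required leg w = t_e / 0.707 = 0.3209 in → use 3/8 in.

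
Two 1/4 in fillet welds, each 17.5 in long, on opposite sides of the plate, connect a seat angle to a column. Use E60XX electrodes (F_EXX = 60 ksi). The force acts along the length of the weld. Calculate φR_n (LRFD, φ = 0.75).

φR_n ≈ 167 kips

Effective throat t_e = 0.707 × 0.25 = 0.1767 in.
Total length L = 35 in; A_we = 0.1767 × 35 = 6.186 in².
F_nw = 0.6 F_EXX = 0.6 × 60 = 36 ksi.
φR_n = 0.75 × 36 × 6.186 = 167 kips.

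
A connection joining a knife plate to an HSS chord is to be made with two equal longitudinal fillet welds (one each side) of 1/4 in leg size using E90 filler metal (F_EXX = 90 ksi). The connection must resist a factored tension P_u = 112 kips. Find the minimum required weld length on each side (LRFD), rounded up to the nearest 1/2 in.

Throat t_e = 0.707 × 0.25 = 0.1767 in.
φr_n = 0.75 × 0.6 × 90 × 0.1767 = 7.158 kips/in.
L_req = P_u / φr_n = 112 / 7.158 = 15.65 in total.
Per side: 15.65 / 2 = 7.823 in.
Round up → use L = 8 in on each side.

L = 8 in on each side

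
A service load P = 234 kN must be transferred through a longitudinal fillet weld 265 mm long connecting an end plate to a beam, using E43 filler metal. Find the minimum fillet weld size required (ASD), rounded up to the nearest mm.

E43XX → F_EXX = 430 MPa.
Total weld length L = 265 mm.
Required throat t_e = P × Ω / (0.6 F_EXX × L) = 234 × 2.0 / (0.6 × 430 × 265 × 10⁻³) = 6.845 mm.
Required leg w = t_e / 0.707 = 9.682 mm → use 10 mm.

w = 10 mm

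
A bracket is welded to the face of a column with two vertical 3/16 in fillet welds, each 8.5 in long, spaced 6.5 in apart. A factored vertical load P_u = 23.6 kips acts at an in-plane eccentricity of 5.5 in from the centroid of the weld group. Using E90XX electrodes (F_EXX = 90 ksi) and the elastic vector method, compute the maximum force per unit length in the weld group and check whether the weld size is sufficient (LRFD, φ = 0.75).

f_max ≈ 3.49 kip/in; adequate

Total weld length L_w = 17 in. Treat welds as unit-width lines.
Polar moment about centroid: J = 2[d³/12 + d(b/2)²] = 2[8.5³/12 + 8.5×3.25²] = 281.9 in³.
Direct shear f_v = P/L_w = 23.6 / 17 = 1.388 kip/in (vertical).
Torsion M = P·e = 23.6 × 5.5 = 129.8 kip·in.
Critical point at (x, y) = (3.25, 4.25) from centroid. f_tx = M·y/J = 1.957 kip/in; f_ty = M·x/J = 1.496 kip/in.
Resultant f_max = √[f_tx² + (f_v + f_ty)²] = √[1.957² + (1.388 + 1.496)²] = 3.486 kip/in.
Capacity per unit length: φr_n = 0.75 × 0.6 × 90 × (0.707 × 0.1875) = 5.369 kip/in.
3.486 ≤ 5.369 → adequate.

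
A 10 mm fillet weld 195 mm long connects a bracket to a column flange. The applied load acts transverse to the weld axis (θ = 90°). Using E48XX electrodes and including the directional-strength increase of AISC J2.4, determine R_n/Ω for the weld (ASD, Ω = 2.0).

E48XX → F_EXX = 480 MPa.
t_e = 0.707 × 10 = 7.07 mm; A_we = 7.07 × 195 = 1379 mm².
Directional factor: 1.0 + 0.5 sin^1.5(90°) = 1.5.
F_nw = 0.6 × 480 × 1.5 = 432 MPa.
R_n/Ω = (432 × 1379) / 2.0 × 10⁻³ = 297.8 kN.

R_n/Ω ≈ 298 kN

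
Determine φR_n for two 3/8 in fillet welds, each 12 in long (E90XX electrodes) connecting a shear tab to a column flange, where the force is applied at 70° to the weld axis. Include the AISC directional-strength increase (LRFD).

φR_n ≈ 375 kips

E90XX → F_EXX = 90 ksi.
t_e = 0.707 × 0.375 = 0.2651 in; A_we = 0.2651 × 24 = 6.363 in².
Directional factor: 1.0 + 0.5 sin^1.5(70°) = 1.455.
F_nw = 0.6 × 90 × 1.455 = 78.59 ksi.
φR_n = 0.75 × 78.59 × 6.363 = 375.1 kips.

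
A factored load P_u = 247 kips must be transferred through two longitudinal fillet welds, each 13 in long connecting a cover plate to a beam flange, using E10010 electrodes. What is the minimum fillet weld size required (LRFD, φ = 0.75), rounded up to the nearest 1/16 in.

E100XX → F_EXX = 100 ksi.
Total weld length L = 26 in.
Required throat t_e = P_u / (φ × 0.6 F_EXX × L) = 247 / (0.75 × 0.6 × 100 × 26) = 0.2111 in.
Required leg w = t_e / 0.707 = 0.2986 in → use 5/16 in.

w = 5/16 in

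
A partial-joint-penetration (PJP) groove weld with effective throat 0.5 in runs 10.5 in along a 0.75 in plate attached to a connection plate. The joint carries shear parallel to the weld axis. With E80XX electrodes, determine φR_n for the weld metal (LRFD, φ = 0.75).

φR_n ≈ 189 kips

E80XX → F_EXX = 80 ksi.
Effective throat (given) t_e = 0.5 in.
A_we = 0.5 × 10.5 = 5.25 in².
F_nw = 0.6 F_EXX = 48 ksi.
φR_n = 0.75 × 48 × 5.25 = 189 kips.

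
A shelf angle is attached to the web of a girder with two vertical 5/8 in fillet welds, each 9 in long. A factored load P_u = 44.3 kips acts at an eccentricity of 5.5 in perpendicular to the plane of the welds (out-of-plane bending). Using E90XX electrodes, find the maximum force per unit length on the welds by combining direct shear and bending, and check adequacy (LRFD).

f_max ≈ 9.35 kip/in; adequate

E90XX → F_EXX = 90 ksi.
L_w = 2 × 9 = 18 in; section modulus (unit throat) S = 2 × L²/6 = 27 in².
Direct shear f_v = P/L_w = 44.3/18 = 2.461 kip/in.
Moment M = P × e = 44.3 × 5.5 = 243.65 kip·in; bending f_b = M/S = 9.024 kip/in.
f_max = √(f_v² + f_b²) = √(2.461² + 9.024²) = 9.354 kip/in.
φr_n = 0.75 × 0.6 × 90 × (0.707 × 0.625) = 17.9 kip/in → adequate.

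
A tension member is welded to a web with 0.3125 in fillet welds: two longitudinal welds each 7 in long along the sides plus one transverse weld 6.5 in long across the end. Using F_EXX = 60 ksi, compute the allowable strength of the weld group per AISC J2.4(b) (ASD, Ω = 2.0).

t_e = 0.707 × 0.3125 = 0.2209 in.
R_nwl = 0.6 × 60 × 0.2209 × 14 = 111.4 kip (longitudinal, 2 welds).
R_nwt = 0.6 × 60 × 0.2209 × 6.5 = 51.7 kip (transverse, base value).
(i) R_nwl + R_nwt = 163.1 kip; (ii) 0.85 R_nwl + 1.5 R_nwt = 172.2 kip.
R_n = max = 172.2 kip [governs: (ii)]; R_n/Ω = 86.1 kip.

R_n/Ω ≈ 86.1 kip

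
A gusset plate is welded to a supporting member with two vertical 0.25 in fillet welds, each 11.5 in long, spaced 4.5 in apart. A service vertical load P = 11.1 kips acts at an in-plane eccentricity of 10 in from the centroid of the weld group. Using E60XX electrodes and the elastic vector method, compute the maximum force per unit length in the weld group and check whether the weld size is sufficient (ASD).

f_max ≈ 2.08 kip/in; adequate

E60XX → F_EXX = 60 ksi.
Total weld length L_w = 23 in. Treat welds as unit-width lines.
Polar moment about centroid: J = 2[d³/12 + d(b/2)²] = 2[11.5³/12 + 11.5×2.25²] = 369.9 in³.
Direct shear f_v = P/L_w = 11.1 / 23 = 0.4826 kip/in (vertical).
Torsion M = P·e = 11.1 × 10 = 111 kip·in.
Critical point at (x, y) = (2.25, 5.75) from centroid. f_tx = M·y/J = 1.725 kip/in; f_ty = M·x/J = 0.6752 kip/in.
Resultant f_max = √[f_tx² + (f_v + f_ty)²] = √[1.725² + (0.4826 + 0.6752)²] = 2.078 kip/in.
Capacity per unit length: r_n/Ω = (1/2.0) × 0.6 × 60 × (0.707 × 0.25) = 3.181 kip/in.
2.078 ≤ 3.181 → adequate.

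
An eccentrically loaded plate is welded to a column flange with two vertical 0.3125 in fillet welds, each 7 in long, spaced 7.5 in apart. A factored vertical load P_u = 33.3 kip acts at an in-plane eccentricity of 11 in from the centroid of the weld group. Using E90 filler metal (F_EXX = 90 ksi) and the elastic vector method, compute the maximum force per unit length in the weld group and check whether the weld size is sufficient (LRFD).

Total weld length L_w = 14 in. Treat welds as unit-width lines.
Polar moment about centroid: J = 2[d³/12 + d(b/2)²] = 2[7³/12 + 7×3.75²] = 254 in³.
Direct shear f_v = P/L_w = 33.3 / 14 = 2.379 kip/in (vertical).
Torsion M = P·e = 33.3 × 11 = 366.3 kip·in.
Critical point at (x, y) = (3.75, 3.5) from centroid. f_tx = M·y/J = 5.047 kip/in; f_ty = M·x/J = 5.407 kip/in.
Resultant f_max = √[f_tx² + (f_v + f_ty)²] = √[5.047² + (2.379 + 5.407)²] = 9.278 kip/in.
Capacity per unit length: φr_n = 0.75 × 0.6 × 90 × (0.707 × 0.3125) = 8.948 kip/in.
9.278 > 8.948 → NOT adequate.

f_max ≈ 9.28 kip/in; NOT adequate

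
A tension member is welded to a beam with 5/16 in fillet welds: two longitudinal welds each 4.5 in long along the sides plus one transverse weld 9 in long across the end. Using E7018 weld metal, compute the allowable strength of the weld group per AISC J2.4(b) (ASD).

E70XX → F_EXX = 70 ksi.
t_e = 0.707 × 0.3125 = 0.2209 in.
R_nwl = 0.6 × 70 × 0.2209 × 9 = 83.51 kips (longitudinal, 2 welds).
R_nwt = 0.6 × 70 × 0.2209 × 9 = 83.51 kips (transverse, base value).
(i) R_nwl + R_nwt = 167 kips; (ii) 0.85 R_nwl + 1.5 R_nwt = 196.3 kips.
R_n = max = 196.3 kips [governs: (ii)]; R_n/Ω = 98.13 kips.

R_n/Ω ≈ 98.1 kips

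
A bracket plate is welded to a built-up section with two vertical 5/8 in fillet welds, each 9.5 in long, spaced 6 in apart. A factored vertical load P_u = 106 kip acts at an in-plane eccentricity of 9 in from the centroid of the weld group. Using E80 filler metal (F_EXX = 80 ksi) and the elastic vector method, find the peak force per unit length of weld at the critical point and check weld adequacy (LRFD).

f_max ≈ 20.6 kip/in; NOT adequate

Total weld length L_w = 19 in. Treat welds as unit-width lines.
Polar moment about centroid: J = 2[d³/12 + d(b/2)²] = 2[9.5³/12 + 9.5×3²] = 313.9 in³.
Direct shear f_v = P/L_w = 106 / 19 = 5.579 kip/in (vertical).
Torsion M = P·e = 106 × 9 = 954 kip·in.
Critical point at (x, y) = (3, 4.75) from centroid. f_tx = M·y/J = 14.44 kip/in; f_ty = M·x/J = 9.118 kip/in.
Resultant f_max = √[f_tx² + (f_v + f_ty)²] = √[14.44² + (5.579 + 9.118)²] = 20.6 kip/in.
Capacity per unit length: φr_n = 0.75 × 0.6 × 80 × (0.707 × 0.625) = 15.91 kip/in.
20.6 > 15.91 → NOT adequate.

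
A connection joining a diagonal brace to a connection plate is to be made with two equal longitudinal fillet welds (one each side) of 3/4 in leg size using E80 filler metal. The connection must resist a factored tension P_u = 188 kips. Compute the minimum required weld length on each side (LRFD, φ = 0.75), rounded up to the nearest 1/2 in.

L = 5 in on each side

E80XX → F_EXX = 80 ksi.
Throat t_e = 0.707 × 0.75 = 0.5302 in.
φr_n = 0.75 × 0.6 × 80 × 0.5302 = 19.09 kips/in.
L_req = P_u / φr_n = 188 / 19.09 = 9.849 in total.
Per side: 9.849 / 2 = 4.924 in.
Round up → use L = 5 in on each side.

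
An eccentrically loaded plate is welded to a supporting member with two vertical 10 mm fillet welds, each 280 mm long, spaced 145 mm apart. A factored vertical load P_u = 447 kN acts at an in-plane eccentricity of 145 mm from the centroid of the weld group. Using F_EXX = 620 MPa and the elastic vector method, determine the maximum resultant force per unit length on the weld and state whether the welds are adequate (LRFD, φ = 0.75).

Total weld length L_w = 560 mm. Treat welds as unit-width lines.
Polar moment about centroid: J = 2[d³/12 + d(b/2)²] = 2[280³/12 + 280×72.5²] = 6602000 mm³.
Direct shear f_v = P/L_w = 447×10³ / 560 = 798.2 N/mm (vertical).
Torsion M = P·e = 447×10³ × 145 = 64815000 N·mm.
Critical point at (x, y) = (72.5, 140) from centroid. f_tx = M·y/J = 1374 N/mm; f_ty = M·x/J = 711.7 N/mm.
Resultant f_max = √[f_tx² + (f_v + f_ty)²] = √[1374² + (798.2 + 711.7)²] = 2042 N/mm.
Capacity per unit length: φr_n = 0.75 × 0.6 × 620 × (0.707 × 10) = 1973 N/mm.
2042 > 1973 → NOT adequate.

f_max ≈ 2040 N/mm; NOT adequate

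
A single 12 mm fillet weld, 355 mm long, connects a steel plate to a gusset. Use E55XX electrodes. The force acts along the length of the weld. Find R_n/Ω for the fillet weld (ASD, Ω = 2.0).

R_n/Ω ≈ 497 kN

E55XX → F_EXX = 550 MPa.
Effective throat t_e = 0.707 × 12 = 8.484 mm.
Total length L = 355 mm; A_we = 8.484 × 355 = 3012 mm².
F_nw = 0.6 F_EXX = 0.6 × 550 = 330 MPa.
R_n = 330 × 3012 × 10⁻³ = 993.9 kN; R_n/Ω = 993.9/2.0 = 497 kN.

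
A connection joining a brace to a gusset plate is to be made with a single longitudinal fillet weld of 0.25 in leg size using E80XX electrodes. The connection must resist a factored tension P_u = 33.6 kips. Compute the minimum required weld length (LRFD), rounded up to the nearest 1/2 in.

E80XX → F_EXX = 80 ksi.
Throat t_e = 0.707 × 0.25 = 0.1767 in.
φr_n = 0.75 × 0.6 × 80 × 0.1767 = 6.363 kips/in.
L_req = P_u / φr_n = 33.6 / 6.363 = 5.281 in total.
Round up → use L = 5.5 in.

L = 5.5 in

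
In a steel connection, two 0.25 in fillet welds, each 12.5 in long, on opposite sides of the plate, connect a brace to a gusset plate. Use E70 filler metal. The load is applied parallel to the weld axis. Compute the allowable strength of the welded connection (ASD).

R_n/Ω ≈ 92.8 kips

E70XX → F_EXX = 70 ksi.
Effective throat t_e = 0.707 × 0.25 = 0.1767 in.
Total length L = 25 in; A_we = 0.1767 × 25 = 4.419 in².
F_nw = 0.6 F_EXX = 0.6 × 70 = 42 ksi.
R_n = 42 × 4.419 = 185.6 kips; R_n/Ω = 185.6/2.0 = 92.79 kips.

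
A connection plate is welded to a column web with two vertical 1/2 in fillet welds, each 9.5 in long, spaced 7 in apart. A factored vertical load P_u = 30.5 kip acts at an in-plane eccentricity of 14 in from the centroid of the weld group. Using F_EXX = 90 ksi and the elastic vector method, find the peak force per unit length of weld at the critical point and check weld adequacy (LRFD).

f_max ≈ 7.77 kip/in; adequate

Total weld length L_w = 19 in. Treat welds as unit-width lines.
Polar moment about centroid: J = 2[d³/12 + d(b/2)²] = 2[9.5³/12 + 9.5×3.5²] = 375.6 in³.
Direct shear f_v = P/L_w = 30.5 / 19 = 1.605 kip/in (vertical).
Torsion M = P·e = 30.5 × 14 = 427 kip·in.
Critical point at (x, y) = (3.5, 4.75) from centroid. f_tx = M·y/J = 5.399 kip/in; f_ty = M·x/J = 3.978 kip/in.
Resultant f_max = √[f_tx² + (f_v + f_ty)²] = √[5.399² + (1.605 + 3.978)²] = 7.767 kip/in.
Capacity per unit length: φr_n = 0.75 × 0.6 × 90 × (0.707 × 0.5) = 14.32 kip/in.
7.767 ≤ 14.32 → adequate.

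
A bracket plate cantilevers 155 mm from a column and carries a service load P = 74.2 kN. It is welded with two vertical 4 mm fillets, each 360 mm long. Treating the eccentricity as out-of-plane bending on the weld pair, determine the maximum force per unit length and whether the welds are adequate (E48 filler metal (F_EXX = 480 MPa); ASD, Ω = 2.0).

L_w = 2 × 360 = 720 mm; section modulus (unit throat) S = 2 × L²/6 = 43200 mm².
Direct shear f_v = P/L_w = 74.2×10³/720 = 103.1 N/mm.
Moment M = P × e = 74.2×10³ × 155 = 11501000 N·mm; bending f_b = M/S = 266.2 N/mm.
f_max = √(f_v² + f_b²) = √(103.1² + 266.2²) = 285.5 N/mm.
r_n/Ω = (1/2.0) × 0.6 × 480 × (0.707 × 4) = 407.2 N/mm → adequate.

f_max ≈ 285 N/mm; adequate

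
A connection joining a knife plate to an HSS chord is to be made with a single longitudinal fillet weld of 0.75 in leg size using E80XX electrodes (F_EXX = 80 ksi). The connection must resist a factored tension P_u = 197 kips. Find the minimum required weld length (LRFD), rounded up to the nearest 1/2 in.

L = 10.5 in

Throat t_e = 0.707 × 0.75 = 0.5302 in.
φr_n = 0.75 × 0.6 × 80 × 0.5302 = 19.09 kips/in.
L_req = P_u / φr_n = 197 / 19.09 = 10.32 in total.
Round up → use L = 10.5 in.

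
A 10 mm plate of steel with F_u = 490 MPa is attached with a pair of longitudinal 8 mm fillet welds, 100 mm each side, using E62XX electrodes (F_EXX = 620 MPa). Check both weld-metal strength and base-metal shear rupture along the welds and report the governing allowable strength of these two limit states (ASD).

R_n/Ω ≈ 210 kN (weld metal governs)

t_e = 0.707 × 8 = 5.656 mm; L = 200 mm.
Weld metal: R_n/Ω = (1/2.0) × 0.6 × 620 × 5.656 × 200 × 10⁻³ = 210.4 kN.
Base metal (shear rupture): R_n/Ω = (1/2.0) × 0.6 × 490 × 10 × 200 × 10⁻³ = 294 kN.
Governing: weld metal.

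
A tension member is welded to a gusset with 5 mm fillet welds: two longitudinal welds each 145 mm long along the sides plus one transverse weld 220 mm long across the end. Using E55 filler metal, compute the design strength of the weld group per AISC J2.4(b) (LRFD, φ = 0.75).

φR_n ≈ 504 kN

E55XX → F_EXX = 550 MPa.
t_e = 0.707 × 5 = 3.535 mm.
R_nwl = 0.6 × 550 × 3.535 × 290 × 10⁻³ = 338.3 kN (longitudinal, 2 welds).
R_nwt = 0.6 × 550 × 3.535 × 220 × 10⁻³ = 256.6 kN (transverse, base value).
(i) R_nwl + R_nwt = 594.9 kN; (ii) 0.85 R_nwl + 1.5 R_nwt = 672.5 kN.
R_n = max = 672.5 kN [governs: (ii)]; φR_n = 504.4 kN.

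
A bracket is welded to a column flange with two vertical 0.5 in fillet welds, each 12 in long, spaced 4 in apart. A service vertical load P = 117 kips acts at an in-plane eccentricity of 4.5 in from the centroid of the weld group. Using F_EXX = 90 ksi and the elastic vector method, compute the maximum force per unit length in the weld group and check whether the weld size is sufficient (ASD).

f_max ≈ 11.2 kip/in; NOT adequate

Total weld length L_w = 24 in. Treat welds as unit-width lines.
Polar moment about centroid: J = 2[d³/12 + d(b/2)²] = 2[12³/12 + 12×2²] = 384 in³.
Direct shear f_v = P/L_w = 117 / 24 = 4.875 kip/in (vertical).
Torsion M = P·e = 117 × 4.5 = 526.5 kip·in.
Critical point at (x, y) = (2, 6) from centroid. f_tx = M·y/J = 8.227 kip/in; f_ty = M·x/J = 2.742 kip/in.
Resultant f_max = √[f_tx² + (f_v + f_ty)²] = √[8.227² + (4.875 + 2.742)²] = 11.21 kip/in.
Capacity per unit length: r_n/Ω = (1/2.0) × 0.6 × 90 × (0.707 × 0.5) = 9.544 kip/in.
11.21 > 9.544 → NOT adequate.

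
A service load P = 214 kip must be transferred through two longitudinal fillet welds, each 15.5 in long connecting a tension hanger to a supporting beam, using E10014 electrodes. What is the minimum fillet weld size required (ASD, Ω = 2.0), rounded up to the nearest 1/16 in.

E100XX → F_EXX = 100 ksi.
Total weld length L = 31 in.
Required throat t_e = P × Ω / (0.6 F_EXX × L) = 214 × 2.0 / (0.6 × 100 × 31) = 0.2301 in.
Required leg w = t_e / 0.707 = 0.3255 in → use 3/8 in.

w = 3/8 in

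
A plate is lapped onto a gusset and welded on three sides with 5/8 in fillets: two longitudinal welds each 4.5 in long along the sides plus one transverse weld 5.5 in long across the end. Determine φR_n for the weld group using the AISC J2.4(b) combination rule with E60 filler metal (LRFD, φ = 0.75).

E60XX → F_EXX = 60 ksi.
t_e = 0.707 × 0.625 = 0.4419 in.
R_nwl = 0.6 × 60 × 0.4419 × 9 = 143.2 kips (longitudinal, 2 welds).
R_nwt = 0.6 × 60 × 0.4419 × 5.5 = 87.49 kips (transverse, base value).
(i) R_nwl + R_nwt = 230.7 kips; (ii) 0.85 R_nwl + 1.5 R_nwt = 252.9 kips.
R_n = max = 252.9 kips [governs: (ii)]; φR_n = 189.7 kips.

φR_n ≈ 190 kips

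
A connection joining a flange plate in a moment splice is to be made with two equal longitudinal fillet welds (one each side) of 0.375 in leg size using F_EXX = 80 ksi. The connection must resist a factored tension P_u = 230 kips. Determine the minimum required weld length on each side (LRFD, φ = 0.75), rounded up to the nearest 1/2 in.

L = 12.5 in on each side

Throat t_e = 0.707 × 0.375 = 0.2651 in.
φr_n = 0.75 × 0.6 × 80 × 0.2651 = 9.544 kips/in.
L_req = P_u / φr_n = 230 / 9.544 = 24.1 in total.
Per side: 24.1 / 2 = 12.05 in.
Round up → use L = 12.5 in on each side.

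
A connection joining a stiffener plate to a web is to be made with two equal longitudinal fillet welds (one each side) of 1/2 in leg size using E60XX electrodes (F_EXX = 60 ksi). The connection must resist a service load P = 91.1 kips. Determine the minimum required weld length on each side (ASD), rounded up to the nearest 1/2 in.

Throat t_e = 0.707 × 0.5 = 0.3535 in.
r_n/Ω = (0.6 × 60 × 0.3535) / 2.0 = 6.363 kip/in.
L_req = P / (r_n/Ω) = 91.1 / 6.363 = 14.32 in total.
Per side: 14.32 / 2 = 7.159 in.
Round up → use L = 7.5 in on each side.

L = 7.5 in on each side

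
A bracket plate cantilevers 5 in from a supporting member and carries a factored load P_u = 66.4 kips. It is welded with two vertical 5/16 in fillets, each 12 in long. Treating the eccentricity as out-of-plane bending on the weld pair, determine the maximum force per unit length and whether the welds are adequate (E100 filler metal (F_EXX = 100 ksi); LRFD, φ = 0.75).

L_w = 2 × 12 = 24 in; section modulus (unit throat) S = 2 × L²/6 = 48 in².
Direct shear f_v = P/L_w = 66.4/24 = 2.767 kip/in.
Moment M = P × e = 66.4 × 5 = 332 kip·in; bending f_b = M/S = 6.917 kip/in.
f_max = √(f_v² + f_b²) = √(2.767² + 6.917²) = 7.449 kip/in.
φr_n = 0.75 × 0.6 × 100 × (0.707 × 0.3125) = 9.942 kip/in → adequate.

f_max ≈ 7.45 kip/in; adequate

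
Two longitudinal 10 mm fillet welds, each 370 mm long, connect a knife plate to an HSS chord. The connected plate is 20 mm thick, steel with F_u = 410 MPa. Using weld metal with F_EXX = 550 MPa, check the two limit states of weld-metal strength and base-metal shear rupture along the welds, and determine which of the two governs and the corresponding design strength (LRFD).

φR_n ≈ 1290 kN (weld metal governs)

t_e = 0.707 × 10 = 7.07 mm; L = 740 mm.
Weld metal: φR_n = 0.75 × 0.6 × 550 × 7.07 × 740 × 10⁻³ = 1295 kN.
Base metal (shear rupture): φR_n = 0.75 × 0.6 × 410 × 20 × 740 × 10⁻³ = 2731 kN.
Governing: weld metal.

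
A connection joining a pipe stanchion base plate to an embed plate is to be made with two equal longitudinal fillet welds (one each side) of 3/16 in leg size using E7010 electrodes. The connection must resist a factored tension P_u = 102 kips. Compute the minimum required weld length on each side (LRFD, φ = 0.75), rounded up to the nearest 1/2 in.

E70XX → F_EXX = 70 ksi.
Throat t_e = 0.707 × 0.1875 = 0.1326 in.
φr_n = 0.75 × 0.6 × 70 × 0.1326 = 4.176 kips/in.
L_req = P_u / φr_n = 102 / 4.176 = 24.43 in total.
Per side: 24.43 / 2 = 12.21 in.
Round up → use L = 12.5 in on each side.

L = 12.5 in on each side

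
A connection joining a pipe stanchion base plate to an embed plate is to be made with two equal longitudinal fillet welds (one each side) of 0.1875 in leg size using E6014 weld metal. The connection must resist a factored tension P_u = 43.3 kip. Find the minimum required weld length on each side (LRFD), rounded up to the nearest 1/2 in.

L = 6.5 in on each side

E60XX → F_EXX = 60 ksi.
Throat t_e = 0.707 × 0.1875 = 0.1326 in.
φr_n = 0.75 × 0.6 × 60 × 0.1326 = 3.579 kip/in.
L_req = P_u / φr_n = 43.3 / 3.579 = 12.1 in total.
Per side: 12.1 / 2 = 6.049 in.
Round up → use L = 6.5 in on each side.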